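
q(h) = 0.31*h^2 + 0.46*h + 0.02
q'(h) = 0.62*h + 0.46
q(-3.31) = 1.89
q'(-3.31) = -1.59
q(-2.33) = 0.63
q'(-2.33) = -0.98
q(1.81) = 1.87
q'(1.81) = 1.58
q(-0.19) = -0.06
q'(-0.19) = 0.34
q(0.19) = 0.12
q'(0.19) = 0.58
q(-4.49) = 4.20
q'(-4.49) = -2.32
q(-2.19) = 0.50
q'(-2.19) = -0.90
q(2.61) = 3.33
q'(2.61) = 2.08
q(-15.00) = 62.87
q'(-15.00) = -8.84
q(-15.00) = 62.87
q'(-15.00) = -8.84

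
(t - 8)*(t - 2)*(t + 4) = t^3 - 6*t^2 - 24*t + 64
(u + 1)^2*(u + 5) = u^3 + 7*u^2 + 11*u + 5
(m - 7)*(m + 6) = m^2 - m - 42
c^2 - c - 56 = (c - 8)*(c + 7)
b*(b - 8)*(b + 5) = b^3 - 3*b^2 - 40*b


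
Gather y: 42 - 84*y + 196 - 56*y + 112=350 - 140*y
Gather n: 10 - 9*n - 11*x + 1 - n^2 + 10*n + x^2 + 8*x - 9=-n^2 + n + x^2 - 3*x + 2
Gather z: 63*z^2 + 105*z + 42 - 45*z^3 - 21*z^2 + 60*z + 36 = -45*z^3 + 42*z^2 + 165*z + 78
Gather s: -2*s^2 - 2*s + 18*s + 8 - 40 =-2*s^2 + 16*s - 32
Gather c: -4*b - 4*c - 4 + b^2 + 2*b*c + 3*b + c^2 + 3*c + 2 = b^2 - b + c^2 + c*(2*b - 1) - 2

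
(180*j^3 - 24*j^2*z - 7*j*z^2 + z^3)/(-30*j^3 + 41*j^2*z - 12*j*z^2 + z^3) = (-30*j^2 - j*z + z^2)/(5*j^2 - 6*j*z + z^2)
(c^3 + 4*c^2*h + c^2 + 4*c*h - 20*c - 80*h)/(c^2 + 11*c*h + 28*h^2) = (c^2 + c - 20)/(c + 7*h)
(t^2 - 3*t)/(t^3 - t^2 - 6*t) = 1/(t + 2)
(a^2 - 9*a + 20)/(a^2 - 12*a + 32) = (a - 5)/(a - 8)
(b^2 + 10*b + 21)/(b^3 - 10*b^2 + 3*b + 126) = (b + 7)/(b^2 - 13*b + 42)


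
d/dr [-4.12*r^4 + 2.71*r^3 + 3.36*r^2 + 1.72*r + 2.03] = -16.48*r^3 + 8.13*r^2 + 6.72*r + 1.72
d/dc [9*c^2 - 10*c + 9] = 18*c - 10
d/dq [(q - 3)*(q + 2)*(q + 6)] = 3*q^2 + 10*q - 12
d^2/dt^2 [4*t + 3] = 0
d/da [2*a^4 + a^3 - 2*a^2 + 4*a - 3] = 8*a^3 + 3*a^2 - 4*a + 4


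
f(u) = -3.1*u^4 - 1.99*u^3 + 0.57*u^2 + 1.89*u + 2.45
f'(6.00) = -2884.59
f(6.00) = -4413.13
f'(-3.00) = 279.54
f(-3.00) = -195.46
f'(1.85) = -94.95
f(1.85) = -41.01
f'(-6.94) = 3851.21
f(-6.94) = -6509.22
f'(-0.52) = 1.43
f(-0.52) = 1.67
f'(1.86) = -96.44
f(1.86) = -41.97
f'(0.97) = -13.94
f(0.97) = 0.26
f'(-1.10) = 9.92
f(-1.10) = -0.83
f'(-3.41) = 420.27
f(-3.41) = -337.62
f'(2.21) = -158.59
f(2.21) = -86.02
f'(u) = -12.4*u^3 - 5.97*u^2 + 1.14*u + 1.89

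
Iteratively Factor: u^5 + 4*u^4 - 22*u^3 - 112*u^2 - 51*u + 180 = (u - 5)*(u^4 + 9*u^3 + 23*u^2 + 3*u - 36) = (u - 5)*(u + 4)*(u^3 + 5*u^2 + 3*u - 9) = (u - 5)*(u + 3)*(u + 4)*(u^2 + 2*u - 3) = (u - 5)*(u - 1)*(u + 3)*(u + 4)*(u + 3)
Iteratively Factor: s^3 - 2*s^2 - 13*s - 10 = (s + 1)*(s^2 - 3*s - 10) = (s - 5)*(s + 1)*(s + 2)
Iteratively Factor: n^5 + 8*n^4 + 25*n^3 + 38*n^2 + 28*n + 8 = (n + 1)*(n^4 + 7*n^3 + 18*n^2 + 20*n + 8) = (n + 1)*(n + 2)*(n^3 + 5*n^2 + 8*n + 4) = (n + 1)^2*(n + 2)*(n^2 + 4*n + 4) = (n + 1)^2*(n + 2)^2*(n + 2)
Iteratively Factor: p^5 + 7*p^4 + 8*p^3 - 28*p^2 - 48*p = (p + 2)*(p^4 + 5*p^3 - 2*p^2 - 24*p) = (p + 2)*(p + 3)*(p^3 + 2*p^2 - 8*p) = p*(p + 2)*(p + 3)*(p^2 + 2*p - 8) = p*(p - 2)*(p + 2)*(p + 3)*(p + 4)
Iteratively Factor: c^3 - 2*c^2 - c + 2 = (c + 1)*(c^2 - 3*c + 2) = (c - 2)*(c + 1)*(c - 1)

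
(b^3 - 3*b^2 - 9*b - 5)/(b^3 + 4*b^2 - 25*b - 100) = (b^2 + 2*b + 1)/(b^2 + 9*b + 20)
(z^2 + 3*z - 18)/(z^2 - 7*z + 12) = (z + 6)/(z - 4)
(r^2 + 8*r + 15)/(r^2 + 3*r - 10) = (r + 3)/(r - 2)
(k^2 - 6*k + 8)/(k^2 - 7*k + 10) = (k - 4)/(k - 5)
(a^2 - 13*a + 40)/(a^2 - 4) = (a^2 - 13*a + 40)/(a^2 - 4)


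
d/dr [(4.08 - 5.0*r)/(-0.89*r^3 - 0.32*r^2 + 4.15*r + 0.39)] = (-8.9*r^3 + 9.2936*r^2 + 2.6112*r - 18.882)/(0.7921*r^6 + 0.5696*r^5 - 7.2846*r^4 - 3.3502*r^3 + 16.9729*r^2 + 3.237*r + 0.1521)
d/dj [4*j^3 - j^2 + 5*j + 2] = 12*j^2 - 2*j + 5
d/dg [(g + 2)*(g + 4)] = 2*g + 6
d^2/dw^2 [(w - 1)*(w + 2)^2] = 6*w + 6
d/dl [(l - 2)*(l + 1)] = 2*l - 1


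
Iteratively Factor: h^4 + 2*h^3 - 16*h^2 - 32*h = (h + 4)*(h^3 - 2*h^2 - 8*h) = h*(h + 4)*(h^2 - 2*h - 8) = h*(h - 4)*(h + 4)*(h + 2)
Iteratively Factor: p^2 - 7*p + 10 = (p - 5)*(p - 2)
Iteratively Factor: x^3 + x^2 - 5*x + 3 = (x - 1)*(x^2 + 2*x - 3) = (x - 1)^2*(x + 3)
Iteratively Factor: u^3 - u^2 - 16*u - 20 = (u + 2)*(u^2 - 3*u - 10) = (u - 5)*(u + 2)*(u + 2)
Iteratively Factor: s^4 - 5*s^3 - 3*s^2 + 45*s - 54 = (s - 2)*(s^3 - 3*s^2 - 9*s + 27) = (s - 3)*(s - 2)*(s^2 - 9) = (s - 3)*(s - 2)*(s + 3)*(s - 3)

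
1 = 1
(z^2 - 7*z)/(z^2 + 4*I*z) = (z - 7)/(z + 4*I)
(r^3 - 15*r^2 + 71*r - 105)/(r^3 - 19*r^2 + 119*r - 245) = (r - 3)/(r - 7)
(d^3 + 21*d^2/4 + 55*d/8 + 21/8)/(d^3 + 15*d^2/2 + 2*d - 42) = (4*d^2 + 7*d + 3)/(4*(d^2 + 4*d - 12))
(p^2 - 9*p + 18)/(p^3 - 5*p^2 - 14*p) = (-p^2 + 9*p - 18)/(p*(-p^2 + 5*p + 14))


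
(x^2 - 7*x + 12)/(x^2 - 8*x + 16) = (x - 3)/(x - 4)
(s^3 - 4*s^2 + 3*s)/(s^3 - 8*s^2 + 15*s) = (s - 1)/(s - 5)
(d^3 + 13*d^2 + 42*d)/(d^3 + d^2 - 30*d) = (d + 7)/(d - 5)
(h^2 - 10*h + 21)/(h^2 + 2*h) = (h^2 - 10*h + 21)/(h*(h + 2))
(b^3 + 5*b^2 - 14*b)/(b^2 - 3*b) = (b^2 + 5*b - 14)/(b - 3)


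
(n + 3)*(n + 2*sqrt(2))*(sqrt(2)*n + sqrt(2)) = sqrt(2)*n^3 + 4*n^2 + 4*sqrt(2)*n^2 + 3*sqrt(2)*n + 16*n + 12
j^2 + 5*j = j*(j + 5)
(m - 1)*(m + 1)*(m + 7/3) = m^3 + 7*m^2/3 - m - 7/3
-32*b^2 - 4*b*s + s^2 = (-8*b + s)*(4*b + s)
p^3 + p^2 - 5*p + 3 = (p - 1)^2*(p + 3)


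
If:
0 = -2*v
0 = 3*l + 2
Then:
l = -2/3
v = 0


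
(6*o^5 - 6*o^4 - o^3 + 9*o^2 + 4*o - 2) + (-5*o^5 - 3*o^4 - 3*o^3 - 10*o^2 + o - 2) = o^5 - 9*o^4 - 4*o^3 - o^2 + 5*o - 4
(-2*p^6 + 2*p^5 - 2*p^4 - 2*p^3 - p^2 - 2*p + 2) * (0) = 0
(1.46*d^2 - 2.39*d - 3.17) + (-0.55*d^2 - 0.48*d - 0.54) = 0.91*d^2 - 2.87*d - 3.71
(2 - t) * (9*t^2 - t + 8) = -9*t^3 + 19*t^2 - 10*t + 16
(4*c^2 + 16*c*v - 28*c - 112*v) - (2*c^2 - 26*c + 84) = 2*c^2 + 16*c*v - 2*c - 112*v - 84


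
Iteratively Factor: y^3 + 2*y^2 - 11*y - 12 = (y - 3)*(y^2 + 5*y + 4) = (y - 3)*(y + 1)*(y + 4)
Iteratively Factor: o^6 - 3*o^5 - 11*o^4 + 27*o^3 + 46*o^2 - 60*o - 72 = (o - 2)*(o^5 - o^4 - 13*o^3 + o^2 + 48*o + 36) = (o - 3)*(o - 2)*(o^4 + 2*o^3 - 7*o^2 - 20*o - 12) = (o - 3)^2*(o - 2)*(o^3 + 5*o^2 + 8*o + 4) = (o - 3)^2*(o - 2)*(o + 1)*(o^2 + 4*o + 4) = (o - 3)^2*(o - 2)*(o + 1)*(o + 2)*(o + 2)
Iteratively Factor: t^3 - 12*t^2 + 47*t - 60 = (t - 5)*(t^2 - 7*t + 12) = (t - 5)*(t - 3)*(t - 4)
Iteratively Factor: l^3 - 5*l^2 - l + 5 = (l + 1)*(l^2 - 6*l + 5) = (l - 5)*(l + 1)*(l - 1)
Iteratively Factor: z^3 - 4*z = (z + 2)*(z^2 - 2*z) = (z - 2)*(z + 2)*(z)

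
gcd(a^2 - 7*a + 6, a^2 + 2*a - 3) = a - 1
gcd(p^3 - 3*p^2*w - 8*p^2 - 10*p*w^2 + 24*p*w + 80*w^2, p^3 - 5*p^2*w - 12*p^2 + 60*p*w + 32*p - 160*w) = p^2 - 5*p*w - 8*p + 40*w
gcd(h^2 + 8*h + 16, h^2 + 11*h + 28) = h + 4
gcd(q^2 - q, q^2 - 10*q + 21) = 1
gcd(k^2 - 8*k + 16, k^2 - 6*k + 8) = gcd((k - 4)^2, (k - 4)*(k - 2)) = k - 4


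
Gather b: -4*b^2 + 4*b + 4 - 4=-4*b^2 + 4*b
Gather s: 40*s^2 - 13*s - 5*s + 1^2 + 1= 40*s^2 - 18*s + 2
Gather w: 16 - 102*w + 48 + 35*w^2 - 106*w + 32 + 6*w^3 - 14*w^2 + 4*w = 6*w^3 + 21*w^2 - 204*w + 96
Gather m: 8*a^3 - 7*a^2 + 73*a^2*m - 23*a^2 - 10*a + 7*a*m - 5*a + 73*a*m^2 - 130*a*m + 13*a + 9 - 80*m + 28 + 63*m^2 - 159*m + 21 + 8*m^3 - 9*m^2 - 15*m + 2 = 8*a^3 - 30*a^2 - 2*a + 8*m^3 + m^2*(73*a + 54) + m*(73*a^2 - 123*a - 254) + 60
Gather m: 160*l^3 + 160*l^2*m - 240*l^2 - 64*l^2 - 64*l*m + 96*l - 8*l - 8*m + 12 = 160*l^3 - 304*l^2 + 88*l + m*(160*l^2 - 64*l - 8) + 12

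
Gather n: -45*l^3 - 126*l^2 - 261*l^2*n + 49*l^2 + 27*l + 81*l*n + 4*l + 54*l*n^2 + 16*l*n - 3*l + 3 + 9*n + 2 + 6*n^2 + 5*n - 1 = -45*l^3 - 77*l^2 + 28*l + n^2*(54*l + 6) + n*(-261*l^2 + 97*l + 14) + 4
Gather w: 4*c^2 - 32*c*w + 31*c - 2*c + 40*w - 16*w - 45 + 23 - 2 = 4*c^2 + 29*c + w*(24 - 32*c) - 24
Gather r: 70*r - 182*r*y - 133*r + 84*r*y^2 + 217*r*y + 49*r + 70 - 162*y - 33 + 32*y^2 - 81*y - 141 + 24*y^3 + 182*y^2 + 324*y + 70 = r*(84*y^2 + 35*y - 14) + 24*y^3 + 214*y^2 + 81*y - 34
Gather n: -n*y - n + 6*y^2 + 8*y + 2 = n*(-y - 1) + 6*y^2 + 8*y + 2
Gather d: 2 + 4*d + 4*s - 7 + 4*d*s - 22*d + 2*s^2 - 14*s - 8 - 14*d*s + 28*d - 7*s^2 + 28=d*(10 - 10*s) - 5*s^2 - 10*s + 15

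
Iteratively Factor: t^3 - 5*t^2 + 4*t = (t)*(t^2 - 5*t + 4) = t*(t - 1)*(t - 4)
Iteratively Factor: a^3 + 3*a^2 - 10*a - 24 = (a + 2)*(a^2 + a - 12) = (a + 2)*(a + 4)*(a - 3)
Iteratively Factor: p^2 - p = (p - 1)*(p)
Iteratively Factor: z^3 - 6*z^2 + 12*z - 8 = (z - 2)*(z^2 - 4*z + 4) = (z - 2)^2*(z - 2)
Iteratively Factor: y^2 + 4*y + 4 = (y + 2)*(y + 2)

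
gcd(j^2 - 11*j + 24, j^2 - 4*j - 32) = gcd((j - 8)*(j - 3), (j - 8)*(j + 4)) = j - 8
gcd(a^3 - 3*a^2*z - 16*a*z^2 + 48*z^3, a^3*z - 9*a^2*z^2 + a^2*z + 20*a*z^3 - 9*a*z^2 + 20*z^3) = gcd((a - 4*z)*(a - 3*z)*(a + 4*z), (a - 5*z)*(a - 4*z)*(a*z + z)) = -a + 4*z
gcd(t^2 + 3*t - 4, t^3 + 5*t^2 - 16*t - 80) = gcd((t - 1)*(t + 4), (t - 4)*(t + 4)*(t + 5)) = t + 4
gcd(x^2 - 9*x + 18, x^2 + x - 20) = 1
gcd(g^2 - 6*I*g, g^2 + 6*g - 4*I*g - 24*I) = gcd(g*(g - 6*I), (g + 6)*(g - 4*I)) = 1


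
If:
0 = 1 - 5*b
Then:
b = 1/5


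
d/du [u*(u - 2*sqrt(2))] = 2*u - 2*sqrt(2)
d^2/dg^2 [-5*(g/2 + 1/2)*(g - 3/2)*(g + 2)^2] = -30*g^2 - 105*g/2 - 5/2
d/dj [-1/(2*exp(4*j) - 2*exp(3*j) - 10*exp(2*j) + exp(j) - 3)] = (8*exp(3*j) - 6*exp(2*j) - 20*exp(j) + 1)*exp(j)/(-2*exp(4*j) + 2*exp(3*j) + 10*exp(2*j) - exp(j) + 3)^2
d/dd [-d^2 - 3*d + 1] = -2*d - 3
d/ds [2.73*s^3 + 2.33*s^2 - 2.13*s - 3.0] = 8.19*s^2 + 4.66*s - 2.13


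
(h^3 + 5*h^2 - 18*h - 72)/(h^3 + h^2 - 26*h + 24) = (h + 3)/(h - 1)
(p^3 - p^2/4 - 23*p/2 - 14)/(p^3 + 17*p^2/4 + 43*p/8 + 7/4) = 2*(p - 4)/(2*p + 1)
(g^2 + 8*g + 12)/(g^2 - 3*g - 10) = (g + 6)/(g - 5)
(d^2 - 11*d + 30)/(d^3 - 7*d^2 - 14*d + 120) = 1/(d + 4)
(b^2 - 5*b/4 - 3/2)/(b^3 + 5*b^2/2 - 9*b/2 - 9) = (4*b + 3)/(2*(2*b^2 + 9*b + 9))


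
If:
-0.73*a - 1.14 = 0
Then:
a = -1.56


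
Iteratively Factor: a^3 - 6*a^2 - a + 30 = (a - 5)*(a^2 - a - 6) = (a - 5)*(a - 3)*(a + 2)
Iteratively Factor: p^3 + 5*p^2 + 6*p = (p + 2)*(p^2 + 3*p) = p*(p + 2)*(p + 3)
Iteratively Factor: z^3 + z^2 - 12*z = (z)*(z^2 + z - 12) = z*(z + 4)*(z - 3)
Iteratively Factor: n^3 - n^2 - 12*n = (n - 4)*(n^2 + 3*n) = (n - 4)*(n + 3)*(n)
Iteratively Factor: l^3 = (l)*(l^2) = l^2*(l)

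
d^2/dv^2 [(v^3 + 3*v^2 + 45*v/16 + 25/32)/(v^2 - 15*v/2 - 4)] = 1369/(8*(v^3 - 24*v^2 + 192*v - 512))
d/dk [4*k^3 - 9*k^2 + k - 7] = 12*k^2 - 18*k + 1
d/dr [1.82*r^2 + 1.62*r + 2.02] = 3.64*r + 1.62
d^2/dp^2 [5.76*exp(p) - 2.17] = 5.76*exp(p)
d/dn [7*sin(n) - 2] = 7*cos(n)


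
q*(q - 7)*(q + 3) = q^3 - 4*q^2 - 21*q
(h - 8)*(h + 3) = h^2 - 5*h - 24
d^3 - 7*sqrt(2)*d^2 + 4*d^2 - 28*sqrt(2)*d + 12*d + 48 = (d + 4)*(d - 6*sqrt(2))*(d - sqrt(2))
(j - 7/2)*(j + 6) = j^2 + 5*j/2 - 21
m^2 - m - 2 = (m - 2)*(m + 1)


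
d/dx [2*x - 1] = 2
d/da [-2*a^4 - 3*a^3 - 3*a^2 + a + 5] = -8*a^3 - 9*a^2 - 6*a + 1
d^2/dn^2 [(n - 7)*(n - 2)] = 2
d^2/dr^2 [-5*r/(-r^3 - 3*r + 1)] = 30*(3*r*(r^2 + 1)^2 - (2*r^2 + 1)*(r^3 + 3*r - 1))/(r^3 + 3*r - 1)^3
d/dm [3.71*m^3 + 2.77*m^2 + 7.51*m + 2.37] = 11.13*m^2 + 5.54*m + 7.51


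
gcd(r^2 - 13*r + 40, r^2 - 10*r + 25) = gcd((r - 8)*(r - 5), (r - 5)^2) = r - 5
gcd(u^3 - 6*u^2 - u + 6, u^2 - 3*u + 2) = u - 1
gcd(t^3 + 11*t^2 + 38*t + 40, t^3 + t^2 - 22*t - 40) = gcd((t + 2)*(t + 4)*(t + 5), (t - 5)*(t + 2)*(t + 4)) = t^2 + 6*t + 8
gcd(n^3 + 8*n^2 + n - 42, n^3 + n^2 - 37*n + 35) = n + 7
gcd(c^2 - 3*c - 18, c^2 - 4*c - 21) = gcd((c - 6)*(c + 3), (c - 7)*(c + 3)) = c + 3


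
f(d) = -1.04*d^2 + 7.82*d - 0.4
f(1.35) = 8.26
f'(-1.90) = 11.77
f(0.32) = 2.00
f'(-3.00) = 14.06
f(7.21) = 1.92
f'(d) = 7.82 - 2.08*d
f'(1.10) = 5.53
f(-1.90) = -19.01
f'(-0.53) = 8.92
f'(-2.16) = 12.31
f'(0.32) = 7.15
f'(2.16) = 3.33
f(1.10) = 6.94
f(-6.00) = -84.76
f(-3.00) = -33.22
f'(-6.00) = 20.30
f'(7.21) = -7.18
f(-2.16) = -22.14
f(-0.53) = -4.84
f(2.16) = 11.64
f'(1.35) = 5.01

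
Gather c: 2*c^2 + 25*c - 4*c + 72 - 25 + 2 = 2*c^2 + 21*c + 49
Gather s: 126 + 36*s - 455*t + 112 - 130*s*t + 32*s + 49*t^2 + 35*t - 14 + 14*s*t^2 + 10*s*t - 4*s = s*(14*t^2 - 120*t + 64) + 49*t^2 - 420*t + 224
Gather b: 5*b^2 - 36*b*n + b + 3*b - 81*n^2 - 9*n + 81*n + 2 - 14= 5*b^2 + b*(4 - 36*n) - 81*n^2 + 72*n - 12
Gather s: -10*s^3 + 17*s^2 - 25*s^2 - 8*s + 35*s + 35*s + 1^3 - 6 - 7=-10*s^3 - 8*s^2 + 62*s - 12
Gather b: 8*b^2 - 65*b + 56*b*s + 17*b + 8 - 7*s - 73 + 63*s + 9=8*b^2 + b*(56*s - 48) + 56*s - 56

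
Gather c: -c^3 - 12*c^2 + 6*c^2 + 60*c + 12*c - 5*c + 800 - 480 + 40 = -c^3 - 6*c^2 + 67*c + 360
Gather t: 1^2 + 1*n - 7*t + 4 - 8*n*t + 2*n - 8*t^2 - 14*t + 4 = 3*n - 8*t^2 + t*(-8*n - 21) + 9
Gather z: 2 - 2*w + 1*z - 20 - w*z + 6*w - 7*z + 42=4*w + z*(-w - 6) + 24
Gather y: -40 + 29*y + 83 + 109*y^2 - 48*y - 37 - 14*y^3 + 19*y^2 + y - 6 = -14*y^3 + 128*y^2 - 18*y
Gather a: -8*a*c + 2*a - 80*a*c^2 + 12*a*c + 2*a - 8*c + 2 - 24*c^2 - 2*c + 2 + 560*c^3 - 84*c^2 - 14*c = a*(-80*c^2 + 4*c + 4) + 560*c^3 - 108*c^2 - 24*c + 4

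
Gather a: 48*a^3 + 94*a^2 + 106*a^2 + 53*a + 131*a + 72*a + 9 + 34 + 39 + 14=48*a^3 + 200*a^2 + 256*a + 96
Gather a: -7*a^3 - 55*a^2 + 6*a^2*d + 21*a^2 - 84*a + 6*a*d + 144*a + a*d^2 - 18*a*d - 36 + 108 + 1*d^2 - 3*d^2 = -7*a^3 + a^2*(6*d - 34) + a*(d^2 - 12*d + 60) - 2*d^2 + 72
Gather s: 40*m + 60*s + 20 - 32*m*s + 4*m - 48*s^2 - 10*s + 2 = 44*m - 48*s^2 + s*(50 - 32*m) + 22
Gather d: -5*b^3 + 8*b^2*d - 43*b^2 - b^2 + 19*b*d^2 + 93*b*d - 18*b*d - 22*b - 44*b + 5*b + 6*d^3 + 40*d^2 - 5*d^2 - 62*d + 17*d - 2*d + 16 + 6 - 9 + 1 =-5*b^3 - 44*b^2 - 61*b + 6*d^3 + d^2*(19*b + 35) + d*(8*b^2 + 75*b - 47) + 14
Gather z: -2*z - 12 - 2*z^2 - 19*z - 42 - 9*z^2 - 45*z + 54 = -11*z^2 - 66*z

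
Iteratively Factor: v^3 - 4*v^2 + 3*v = (v)*(v^2 - 4*v + 3) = v*(v - 3)*(v - 1)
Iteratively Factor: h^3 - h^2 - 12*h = (h + 3)*(h^2 - 4*h) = h*(h + 3)*(h - 4)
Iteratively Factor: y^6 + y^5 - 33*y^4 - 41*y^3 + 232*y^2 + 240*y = (y + 1)*(y^5 - 33*y^3 - 8*y^2 + 240*y) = (y - 3)*(y + 1)*(y^4 + 3*y^3 - 24*y^2 - 80*y) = (y - 3)*(y + 1)*(y + 4)*(y^3 - y^2 - 20*y) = (y - 5)*(y - 3)*(y + 1)*(y + 4)*(y^2 + 4*y) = y*(y - 5)*(y - 3)*(y + 1)*(y + 4)*(y + 4)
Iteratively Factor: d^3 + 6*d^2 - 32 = (d + 4)*(d^2 + 2*d - 8) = (d - 2)*(d + 4)*(d + 4)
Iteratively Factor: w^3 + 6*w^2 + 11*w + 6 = (w + 1)*(w^2 + 5*w + 6) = (w + 1)*(w + 3)*(w + 2)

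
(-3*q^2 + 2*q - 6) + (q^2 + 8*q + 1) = -2*q^2 + 10*q - 5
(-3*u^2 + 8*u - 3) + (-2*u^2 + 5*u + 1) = -5*u^2 + 13*u - 2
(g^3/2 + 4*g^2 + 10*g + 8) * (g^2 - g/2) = g^5/2 + 15*g^4/4 + 8*g^3 + 3*g^2 - 4*g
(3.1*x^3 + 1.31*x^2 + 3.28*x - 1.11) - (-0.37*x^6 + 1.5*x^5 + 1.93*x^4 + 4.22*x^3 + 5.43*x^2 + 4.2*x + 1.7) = 0.37*x^6 - 1.5*x^5 - 1.93*x^4 - 1.12*x^3 - 4.12*x^2 - 0.92*x - 2.81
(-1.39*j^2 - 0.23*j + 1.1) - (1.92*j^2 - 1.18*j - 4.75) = -3.31*j^2 + 0.95*j + 5.85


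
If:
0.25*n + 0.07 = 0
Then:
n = -0.28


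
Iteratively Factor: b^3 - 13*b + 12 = (b + 4)*(b^2 - 4*b + 3) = (b - 1)*(b + 4)*(b - 3)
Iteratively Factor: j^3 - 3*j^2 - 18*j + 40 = (j - 2)*(j^2 - j - 20) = (j - 5)*(j - 2)*(j + 4)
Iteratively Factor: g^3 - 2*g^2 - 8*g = (g + 2)*(g^2 - 4*g) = (g - 4)*(g + 2)*(g)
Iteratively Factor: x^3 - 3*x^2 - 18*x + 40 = (x - 5)*(x^2 + 2*x - 8) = (x - 5)*(x - 2)*(x + 4)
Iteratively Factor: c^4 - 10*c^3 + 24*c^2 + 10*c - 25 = (c - 1)*(c^3 - 9*c^2 + 15*c + 25) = (c - 5)*(c - 1)*(c^2 - 4*c - 5) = (c - 5)*(c - 1)*(c + 1)*(c - 5)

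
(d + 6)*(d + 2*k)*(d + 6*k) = d^3 + 8*d^2*k + 6*d^2 + 12*d*k^2 + 48*d*k + 72*k^2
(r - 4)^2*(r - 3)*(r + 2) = r^4 - 9*r^3 + 18*r^2 + 32*r - 96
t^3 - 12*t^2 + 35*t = t*(t - 7)*(t - 5)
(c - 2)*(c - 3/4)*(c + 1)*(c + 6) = c^4 + 17*c^3/4 - 47*c^2/4 - 6*c + 9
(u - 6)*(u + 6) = u^2 - 36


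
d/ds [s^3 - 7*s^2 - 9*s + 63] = 3*s^2 - 14*s - 9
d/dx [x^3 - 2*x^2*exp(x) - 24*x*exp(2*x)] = -2*x^2*exp(x) + 3*x^2 - 48*x*exp(2*x) - 4*x*exp(x) - 24*exp(2*x)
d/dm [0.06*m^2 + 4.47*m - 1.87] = 0.12*m + 4.47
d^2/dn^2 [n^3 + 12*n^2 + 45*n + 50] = 6*n + 24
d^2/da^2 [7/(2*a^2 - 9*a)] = 14*(-2*a*(2*a - 9) + (4*a - 9)^2)/(a^3*(2*a - 9)^3)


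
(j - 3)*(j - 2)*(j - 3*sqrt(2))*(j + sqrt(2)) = j^4 - 5*j^3 - 2*sqrt(2)*j^3 + 10*sqrt(2)*j^2 - 12*sqrt(2)*j + 30*j - 36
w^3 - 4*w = w*(w - 2)*(w + 2)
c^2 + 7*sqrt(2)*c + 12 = (c + sqrt(2))*(c + 6*sqrt(2))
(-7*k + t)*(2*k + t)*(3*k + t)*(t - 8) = -42*k^3*t + 336*k^3 - 29*k^2*t^2 + 232*k^2*t - 2*k*t^3 + 16*k*t^2 + t^4 - 8*t^3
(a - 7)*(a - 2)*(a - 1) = a^3 - 10*a^2 + 23*a - 14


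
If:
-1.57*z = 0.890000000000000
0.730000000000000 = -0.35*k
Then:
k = -2.09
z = -0.57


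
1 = 1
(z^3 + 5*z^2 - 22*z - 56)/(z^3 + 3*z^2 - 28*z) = (z + 2)/z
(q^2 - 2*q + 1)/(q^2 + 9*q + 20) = (q^2 - 2*q + 1)/(q^2 + 9*q + 20)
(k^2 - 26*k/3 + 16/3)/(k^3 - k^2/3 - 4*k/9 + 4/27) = 9*(k - 8)/(9*k^2 + 3*k - 2)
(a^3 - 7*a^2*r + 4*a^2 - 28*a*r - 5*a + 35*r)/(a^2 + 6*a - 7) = (a^2 - 7*a*r + 5*a - 35*r)/(a + 7)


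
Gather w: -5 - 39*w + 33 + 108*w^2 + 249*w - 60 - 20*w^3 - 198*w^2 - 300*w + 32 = -20*w^3 - 90*w^2 - 90*w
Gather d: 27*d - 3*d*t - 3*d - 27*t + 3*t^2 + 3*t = d*(24 - 3*t) + 3*t^2 - 24*t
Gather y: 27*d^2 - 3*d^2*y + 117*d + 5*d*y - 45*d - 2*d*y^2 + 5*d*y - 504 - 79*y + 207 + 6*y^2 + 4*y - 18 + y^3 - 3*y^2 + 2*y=27*d^2 + 72*d + y^3 + y^2*(3 - 2*d) + y*(-3*d^2 + 10*d - 73) - 315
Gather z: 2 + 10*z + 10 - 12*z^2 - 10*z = 12 - 12*z^2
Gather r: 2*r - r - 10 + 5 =r - 5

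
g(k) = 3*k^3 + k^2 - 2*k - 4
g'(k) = 9*k^2 + 2*k - 2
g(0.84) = -3.20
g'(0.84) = 6.03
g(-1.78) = -14.19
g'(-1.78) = 22.96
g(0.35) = -4.45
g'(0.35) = -0.20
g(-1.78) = -14.19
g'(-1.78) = 22.96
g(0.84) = -3.20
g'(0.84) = 6.03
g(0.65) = -4.05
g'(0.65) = 3.10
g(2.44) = 40.65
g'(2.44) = 56.46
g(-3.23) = -88.20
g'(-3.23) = 85.44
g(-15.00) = -9874.00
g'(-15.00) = 1993.00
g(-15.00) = -9874.00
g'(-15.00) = 1993.00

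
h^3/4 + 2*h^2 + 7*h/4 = h*(h/4 + 1/4)*(h + 7)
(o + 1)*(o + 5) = o^2 + 6*o + 5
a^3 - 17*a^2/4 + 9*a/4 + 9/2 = (a - 3)*(a - 2)*(a + 3/4)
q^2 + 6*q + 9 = (q + 3)^2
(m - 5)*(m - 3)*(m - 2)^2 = m^4 - 12*m^3 + 51*m^2 - 92*m + 60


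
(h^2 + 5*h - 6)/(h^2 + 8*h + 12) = (h - 1)/(h + 2)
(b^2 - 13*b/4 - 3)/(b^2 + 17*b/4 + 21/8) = 2*(b - 4)/(2*b + 7)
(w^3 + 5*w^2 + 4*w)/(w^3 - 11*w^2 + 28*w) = (w^2 + 5*w + 4)/(w^2 - 11*w + 28)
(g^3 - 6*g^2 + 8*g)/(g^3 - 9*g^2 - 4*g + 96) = g*(g - 2)/(g^2 - 5*g - 24)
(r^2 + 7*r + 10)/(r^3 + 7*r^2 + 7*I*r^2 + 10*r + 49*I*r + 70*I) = 1/(r + 7*I)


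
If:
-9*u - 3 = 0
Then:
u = -1/3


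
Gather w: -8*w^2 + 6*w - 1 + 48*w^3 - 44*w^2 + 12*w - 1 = 48*w^3 - 52*w^2 + 18*w - 2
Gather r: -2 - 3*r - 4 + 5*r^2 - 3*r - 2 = 5*r^2 - 6*r - 8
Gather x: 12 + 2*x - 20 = 2*x - 8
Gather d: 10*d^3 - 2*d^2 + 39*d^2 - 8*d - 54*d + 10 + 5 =10*d^3 + 37*d^2 - 62*d + 15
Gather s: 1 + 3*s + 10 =3*s + 11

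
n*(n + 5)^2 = n^3 + 10*n^2 + 25*n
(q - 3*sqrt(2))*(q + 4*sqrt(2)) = q^2 + sqrt(2)*q - 24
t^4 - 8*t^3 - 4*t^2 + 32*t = t*(t - 8)*(t - 2)*(t + 2)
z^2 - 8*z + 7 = (z - 7)*(z - 1)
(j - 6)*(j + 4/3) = j^2 - 14*j/3 - 8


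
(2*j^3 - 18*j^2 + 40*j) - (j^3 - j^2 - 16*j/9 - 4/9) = j^3 - 17*j^2 + 376*j/9 + 4/9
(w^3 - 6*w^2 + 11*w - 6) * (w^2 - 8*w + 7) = w^5 - 14*w^4 + 66*w^3 - 136*w^2 + 125*w - 42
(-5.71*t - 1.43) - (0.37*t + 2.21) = -6.08*t - 3.64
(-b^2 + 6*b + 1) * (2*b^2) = -2*b^4 + 12*b^3 + 2*b^2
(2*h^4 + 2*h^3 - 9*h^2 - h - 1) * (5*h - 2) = 10*h^5 + 6*h^4 - 49*h^3 + 13*h^2 - 3*h + 2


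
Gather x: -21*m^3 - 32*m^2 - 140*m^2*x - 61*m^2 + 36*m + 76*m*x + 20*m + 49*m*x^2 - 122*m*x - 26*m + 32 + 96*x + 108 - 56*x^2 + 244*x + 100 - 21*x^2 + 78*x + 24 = -21*m^3 - 93*m^2 + 30*m + x^2*(49*m - 77) + x*(-140*m^2 - 46*m + 418) + 264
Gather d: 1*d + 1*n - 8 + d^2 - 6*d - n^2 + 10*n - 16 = d^2 - 5*d - n^2 + 11*n - 24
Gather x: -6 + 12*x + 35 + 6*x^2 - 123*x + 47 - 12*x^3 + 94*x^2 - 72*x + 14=-12*x^3 + 100*x^2 - 183*x + 90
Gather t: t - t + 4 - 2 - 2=0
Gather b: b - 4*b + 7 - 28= -3*b - 21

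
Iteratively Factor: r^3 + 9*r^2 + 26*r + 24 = (r + 2)*(r^2 + 7*r + 12) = (r + 2)*(r + 3)*(r + 4)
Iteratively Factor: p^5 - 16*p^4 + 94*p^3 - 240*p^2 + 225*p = (p - 5)*(p^4 - 11*p^3 + 39*p^2 - 45*p) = (p - 5)*(p - 3)*(p^3 - 8*p^2 + 15*p) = p*(p - 5)*(p - 3)*(p^2 - 8*p + 15) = p*(p - 5)^2*(p - 3)*(p - 3)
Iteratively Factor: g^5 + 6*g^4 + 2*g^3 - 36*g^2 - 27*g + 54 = (g + 3)*(g^4 + 3*g^3 - 7*g^2 - 15*g + 18) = (g + 3)^2*(g^3 - 7*g + 6) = (g + 3)^3*(g^2 - 3*g + 2) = (g - 2)*(g + 3)^3*(g - 1)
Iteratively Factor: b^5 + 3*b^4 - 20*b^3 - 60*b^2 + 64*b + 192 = (b + 2)*(b^4 + b^3 - 22*b^2 - 16*b + 96) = (b - 4)*(b + 2)*(b^3 + 5*b^2 - 2*b - 24) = (b - 4)*(b + 2)*(b + 4)*(b^2 + b - 6) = (b - 4)*(b + 2)*(b + 3)*(b + 4)*(b - 2)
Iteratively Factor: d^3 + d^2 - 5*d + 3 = (d + 3)*(d^2 - 2*d + 1) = (d - 1)*(d + 3)*(d - 1)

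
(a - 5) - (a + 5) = -10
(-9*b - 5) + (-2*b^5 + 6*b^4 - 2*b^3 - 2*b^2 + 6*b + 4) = -2*b^5 + 6*b^4 - 2*b^3 - 2*b^2 - 3*b - 1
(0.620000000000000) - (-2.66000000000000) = 3.28000000000000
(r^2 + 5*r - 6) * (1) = r^2 + 5*r - 6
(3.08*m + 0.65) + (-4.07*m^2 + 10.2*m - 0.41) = -4.07*m^2 + 13.28*m + 0.24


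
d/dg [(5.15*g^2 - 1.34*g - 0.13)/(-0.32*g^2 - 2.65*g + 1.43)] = (-14.0763*g^2 + 14.6458*g - 2.2607)/(0.1024*g^4 + 1.696*g^3 + 6.1073*g^2 - 7.579*g + 2.0449)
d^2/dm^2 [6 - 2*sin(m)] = 2*sin(m)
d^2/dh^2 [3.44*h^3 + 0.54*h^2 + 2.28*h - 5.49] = 20.64*h + 1.08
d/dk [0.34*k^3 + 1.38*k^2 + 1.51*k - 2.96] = 1.02*k^2 + 2.76*k + 1.51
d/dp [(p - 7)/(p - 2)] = 5/(p - 2)^2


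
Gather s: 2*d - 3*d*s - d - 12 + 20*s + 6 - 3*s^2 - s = d - 3*s^2 + s*(19 - 3*d) - 6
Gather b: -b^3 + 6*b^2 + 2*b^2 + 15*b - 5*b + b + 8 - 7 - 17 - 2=-b^3 + 8*b^2 + 11*b - 18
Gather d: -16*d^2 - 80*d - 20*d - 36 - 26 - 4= -16*d^2 - 100*d - 66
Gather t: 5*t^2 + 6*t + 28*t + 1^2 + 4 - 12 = 5*t^2 + 34*t - 7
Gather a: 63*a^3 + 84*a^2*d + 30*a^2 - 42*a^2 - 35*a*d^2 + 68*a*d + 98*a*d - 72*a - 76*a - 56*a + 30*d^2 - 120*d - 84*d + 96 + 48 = 63*a^3 + a^2*(84*d - 12) + a*(-35*d^2 + 166*d - 204) + 30*d^2 - 204*d + 144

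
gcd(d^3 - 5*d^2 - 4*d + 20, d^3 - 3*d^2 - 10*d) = d^2 - 3*d - 10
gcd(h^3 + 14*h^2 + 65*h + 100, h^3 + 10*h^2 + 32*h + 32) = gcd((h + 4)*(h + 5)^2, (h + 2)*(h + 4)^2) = h + 4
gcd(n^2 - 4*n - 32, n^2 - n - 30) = 1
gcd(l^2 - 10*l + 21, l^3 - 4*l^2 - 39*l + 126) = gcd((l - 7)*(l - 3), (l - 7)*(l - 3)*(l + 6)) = l^2 - 10*l + 21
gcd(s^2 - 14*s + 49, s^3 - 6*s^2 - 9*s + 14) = s - 7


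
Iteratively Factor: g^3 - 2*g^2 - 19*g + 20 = (g - 1)*(g^2 - g - 20) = (g - 1)*(g + 4)*(g - 5)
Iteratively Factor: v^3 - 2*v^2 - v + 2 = (v - 1)*(v^2 - v - 2) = (v - 1)*(v + 1)*(v - 2)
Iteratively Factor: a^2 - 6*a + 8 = (a - 4)*(a - 2)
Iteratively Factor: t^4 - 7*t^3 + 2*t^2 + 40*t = (t - 5)*(t^3 - 2*t^2 - 8*t) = (t - 5)*(t - 4)*(t^2 + 2*t) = t*(t - 5)*(t - 4)*(t + 2)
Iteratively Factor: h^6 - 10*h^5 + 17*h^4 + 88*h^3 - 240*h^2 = (h - 4)*(h^5 - 6*h^4 - 7*h^3 + 60*h^2) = h*(h - 4)*(h^4 - 6*h^3 - 7*h^2 + 60*h) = h*(h - 4)^2*(h^3 - 2*h^2 - 15*h) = h*(h - 4)^2*(h + 3)*(h^2 - 5*h) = h^2*(h - 4)^2*(h + 3)*(h - 5)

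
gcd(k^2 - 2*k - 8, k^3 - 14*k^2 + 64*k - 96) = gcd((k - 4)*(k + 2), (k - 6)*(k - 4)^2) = k - 4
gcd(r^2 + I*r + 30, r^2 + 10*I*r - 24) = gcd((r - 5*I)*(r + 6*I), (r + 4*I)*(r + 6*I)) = r + 6*I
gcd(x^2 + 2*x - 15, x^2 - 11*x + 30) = 1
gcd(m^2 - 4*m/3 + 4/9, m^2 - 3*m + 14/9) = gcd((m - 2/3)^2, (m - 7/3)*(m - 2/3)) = m - 2/3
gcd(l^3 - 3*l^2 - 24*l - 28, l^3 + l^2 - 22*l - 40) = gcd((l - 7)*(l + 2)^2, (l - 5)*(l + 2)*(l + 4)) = l + 2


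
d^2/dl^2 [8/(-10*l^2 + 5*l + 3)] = 80*(-20*l^2 + 10*l + 5*(4*l - 1)^2 + 6)/(-10*l^2 + 5*l + 3)^3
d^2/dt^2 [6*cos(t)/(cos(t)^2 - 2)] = 6*(sin(t)^4 - 12*sin(t)^2 + 3)*cos(t)/(sin(t)^2 + 1)^3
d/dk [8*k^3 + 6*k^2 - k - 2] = 24*k^2 + 12*k - 1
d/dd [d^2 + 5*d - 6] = 2*d + 5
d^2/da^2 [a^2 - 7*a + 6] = 2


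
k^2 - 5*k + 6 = (k - 3)*(k - 2)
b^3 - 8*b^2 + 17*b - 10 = (b - 5)*(b - 2)*(b - 1)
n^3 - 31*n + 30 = (n - 5)*(n - 1)*(n + 6)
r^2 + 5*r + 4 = (r + 1)*(r + 4)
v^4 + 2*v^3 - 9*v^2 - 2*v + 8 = (v - 2)*(v - 1)*(v + 1)*(v + 4)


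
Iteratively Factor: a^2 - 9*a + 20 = (a - 5)*(a - 4)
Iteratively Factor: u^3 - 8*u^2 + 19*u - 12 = (u - 3)*(u^2 - 5*u + 4) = (u - 4)*(u - 3)*(u - 1)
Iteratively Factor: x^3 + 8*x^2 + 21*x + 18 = (x + 3)*(x^2 + 5*x + 6) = (x + 2)*(x + 3)*(x + 3)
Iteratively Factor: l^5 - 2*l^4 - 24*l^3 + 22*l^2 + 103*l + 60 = (l - 3)*(l^4 + l^3 - 21*l^2 - 41*l - 20) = (l - 5)*(l - 3)*(l^3 + 6*l^2 + 9*l + 4) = (l - 5)*(l - 3)*(l + 1)*(l^2 + 5*l + 4) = (l - 5)*(l - 3)*(l + 1)^2*(l + 4)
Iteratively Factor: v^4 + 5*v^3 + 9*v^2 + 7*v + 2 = (v + 1)*(v^3 + 4*v^2 + 5*v + 2) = (v + 1)^2*(v^2 + 3*v + 2) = (v + 1)^2*(v + 2)*(v + 1)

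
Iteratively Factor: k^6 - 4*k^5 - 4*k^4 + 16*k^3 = (k)*(k^5 - 4*k^4 - 4*k^3 + 16*k^2) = k*(k - 4)*(k^4 - 4*k^2) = k^2*(k - 4)*(k^3 - 4*k) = k^2*(k - 4)*(k - 2)*(k^2 + 2*k) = k^2*(k - 4)*(k - 2)*(k + 2)*(k)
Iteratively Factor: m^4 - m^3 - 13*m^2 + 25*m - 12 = (m + 4)*(m^3 - 5*m^2 + 7*m - 3) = (m - 3)*(m + 4)*(m^2 - 2*m + 1) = (m - 3)*(m - 1)*(m + 4)*(m - 1)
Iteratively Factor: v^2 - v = (v - 1)*(v)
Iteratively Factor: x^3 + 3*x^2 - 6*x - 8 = (x + 4)*(x^2 - x - 2) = (x + 1)*(x + 4)*(x - 2)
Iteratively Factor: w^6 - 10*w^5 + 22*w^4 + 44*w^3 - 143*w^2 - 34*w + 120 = (w - 5)*(w^5 - 5*w^4 - 3*w^3 + 29*w^2 + 2*w - 24) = (w - 5)*(w + 1)*(w^4 - 6*w^3 + 3*w^2 + 26*w - 24) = (w - 5)*(w - 1)*(w + 1)*(w^3 - 5*w^2 - 2*w + 24) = (w - 5)*(w - 4)*(w - 1)*(w + 1)*(w^2 - w - 6) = (w - 5)*(w - 4)*(w - 1)*(w + 1)*(w + 2)*(w - 3)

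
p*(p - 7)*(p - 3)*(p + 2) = p^4 - 8*p^3 + p^2 + 42*p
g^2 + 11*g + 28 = (g + 4)*(g + 7)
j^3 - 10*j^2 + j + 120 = (j - 8)*(j - 5)*(j + 3)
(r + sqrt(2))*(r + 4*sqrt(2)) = r^2 + 5*sqrt(2)*r + 8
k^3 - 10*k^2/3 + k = k*(k - 3)*(k - 1/3)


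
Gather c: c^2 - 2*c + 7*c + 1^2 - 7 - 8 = c^2 + 5*c - 14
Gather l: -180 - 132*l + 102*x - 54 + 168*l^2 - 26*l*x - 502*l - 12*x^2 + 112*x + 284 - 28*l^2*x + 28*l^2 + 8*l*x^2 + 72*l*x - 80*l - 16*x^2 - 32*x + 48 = l^2*(196 - 28*x) + l*(8*x^2 + 46*x - 714) - 28*x^2 + 182*x + 98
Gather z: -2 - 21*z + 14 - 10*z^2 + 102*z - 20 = -10*z^2 + 81*z - 8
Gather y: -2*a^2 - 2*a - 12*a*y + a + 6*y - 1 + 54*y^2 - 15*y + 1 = -2*a^2 - a + 54*y^2 + y*(-12*a - 9)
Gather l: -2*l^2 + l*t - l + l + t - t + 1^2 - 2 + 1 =-2*l^2 + l*t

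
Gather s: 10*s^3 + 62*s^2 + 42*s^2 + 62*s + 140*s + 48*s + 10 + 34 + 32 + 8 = 10*s^3 + 104*s^2 + 250*s + 84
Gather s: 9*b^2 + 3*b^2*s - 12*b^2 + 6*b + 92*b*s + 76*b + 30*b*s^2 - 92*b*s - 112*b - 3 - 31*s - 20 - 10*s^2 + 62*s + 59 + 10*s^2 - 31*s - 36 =3*b^2*s - 3*b^2 + 30*b*s^2 - 30*b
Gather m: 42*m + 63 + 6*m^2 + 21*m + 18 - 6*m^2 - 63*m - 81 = 0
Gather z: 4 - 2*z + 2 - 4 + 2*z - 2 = 0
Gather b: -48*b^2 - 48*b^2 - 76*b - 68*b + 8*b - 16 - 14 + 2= -96*b^2 - 136*b - 28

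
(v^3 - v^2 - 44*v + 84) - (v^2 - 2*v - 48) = v^3 - 2*v^2 - 42*v + 132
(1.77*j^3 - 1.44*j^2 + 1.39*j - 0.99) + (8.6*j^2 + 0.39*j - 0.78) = 1.77*j^3 + 7.16*j^2 + 1.78*j - 1.77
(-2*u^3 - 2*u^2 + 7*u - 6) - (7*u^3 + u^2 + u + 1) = -9*u^3 - 3*u^2 + 6*u - 7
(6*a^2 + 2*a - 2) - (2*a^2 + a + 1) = 4*a^2 + a - 3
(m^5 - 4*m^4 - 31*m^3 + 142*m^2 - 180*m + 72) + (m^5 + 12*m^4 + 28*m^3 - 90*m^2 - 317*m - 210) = 2*m^5 + 8*m^4 - 3*m^3 + 52*m^2 - 497*m - 138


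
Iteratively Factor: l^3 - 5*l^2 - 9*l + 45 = (l + 3)*(l^2 - 8*l + 15) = (l - 3)*(l + 3)*(l - 5)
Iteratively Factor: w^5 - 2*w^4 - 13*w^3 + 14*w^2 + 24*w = (w - 4)*(w^4 + 2*w^3 - 5*w^2 - 6*w) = (w - 4)*(w + 3)*(w^3 - w^2 - 2*w) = (w - 4)*(w - 2)*(w + 3)*(w^2 + w) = (w - 4)*(w - 2)*(w + 1)*(w + 3)*(w)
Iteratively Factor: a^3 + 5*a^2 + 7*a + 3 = (a + 1)*(a^2 + 4*a + 3) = (a + 1)^2*(a + 3)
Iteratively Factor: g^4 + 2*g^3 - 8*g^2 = (g + 4)*(g^3 - 2*g^2) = g*(g + 4)*(g^2 - 2*g) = g^2*(g + 4)*(g - 2)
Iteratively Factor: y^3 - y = (y + 1)*(y^2 - y) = y*(y + 1)*(y - 1)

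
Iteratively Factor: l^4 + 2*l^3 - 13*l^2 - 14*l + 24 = (l + 2)*(l^3 - 13*l + 12) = (l - 3)*(l + 2)*(l^2 + 3*l - 4) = (l - 3)*(l - 1)*(l + 2)*(l + 4)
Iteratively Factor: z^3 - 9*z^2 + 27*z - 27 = (z - 3)*(z^2 - 6*z + 9) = (z - 3)^2*(z - 3)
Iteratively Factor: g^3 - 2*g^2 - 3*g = (g + 1)*(g^2 - 3*g) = g*(g + 1)*(g - 3)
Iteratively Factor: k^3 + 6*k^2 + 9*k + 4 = (k + 1)*(k^2 + 5*k + 4) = (k + 1)*(k + 4)*(k + 1)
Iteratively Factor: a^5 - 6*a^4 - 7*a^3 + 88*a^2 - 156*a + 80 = (a + 4)*(a^4 - 10*a^3 + 33*a^2 - 44*a + 20) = (a - 2)*(a + 4)*(a^3 - 8*a^2 + 17*a - 10) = (a - 5)*(a - 2)*(a + 4)*(a^2 - 3*a + 2) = (a - 5)*(a - 2)^2*(a + 4)*(a - 1)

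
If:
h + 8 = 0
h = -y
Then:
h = -8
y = 8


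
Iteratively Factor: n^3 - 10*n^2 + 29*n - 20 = (n - 5)*(n^2 - 5*n + 4) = (n - 5)*(n - 4)*(n - 1)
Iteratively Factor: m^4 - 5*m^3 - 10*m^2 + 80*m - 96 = (m - 3)*(m^3 - 2*m^2 - 16*m + 32) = (m - 3)*(m - 2)*(m^2 - 16) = (m - 3)*(m - 2)*(m + 4)*(m - 4)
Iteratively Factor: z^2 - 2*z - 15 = (z - 5)*(z + 3)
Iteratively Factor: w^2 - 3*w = (w - 3)*(w)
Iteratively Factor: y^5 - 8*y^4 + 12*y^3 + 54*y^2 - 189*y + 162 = (y + 3)*(y^4 - 11*y^3 + 45*y^2 - 81*y + 54) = (y - 3)*(y + 3)*(y^3 - 8*y^2 + 21*y - 18) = (y - 3)*(y - 2)*(y + 3)*(y^2 - 6*y + 9) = (y - 3)^2*(y - 2)*(y + 3)*(y - 3)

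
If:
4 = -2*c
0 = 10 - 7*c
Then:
No Solution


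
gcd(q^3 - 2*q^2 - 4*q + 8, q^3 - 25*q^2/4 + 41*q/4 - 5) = 1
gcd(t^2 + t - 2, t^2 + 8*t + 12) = t + 2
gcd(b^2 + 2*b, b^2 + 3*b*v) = b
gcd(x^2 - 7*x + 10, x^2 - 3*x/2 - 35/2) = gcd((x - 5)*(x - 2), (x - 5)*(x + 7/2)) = x - 5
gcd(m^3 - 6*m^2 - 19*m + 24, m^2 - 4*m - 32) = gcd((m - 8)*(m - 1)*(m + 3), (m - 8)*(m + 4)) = m - 8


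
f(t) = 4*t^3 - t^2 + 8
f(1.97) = 34.70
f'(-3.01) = 114.74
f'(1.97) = 42.63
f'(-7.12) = 622.57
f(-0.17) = 7.95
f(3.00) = 107.00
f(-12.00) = -7048.00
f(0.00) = 8.00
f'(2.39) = 63.77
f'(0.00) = 0.00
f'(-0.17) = 0.69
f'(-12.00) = 1752.00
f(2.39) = 56.90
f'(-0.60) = 5.52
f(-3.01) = -110.14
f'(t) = 12*t^2 - 2*t = 2*t*(6*t - 1)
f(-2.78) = -85.67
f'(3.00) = 102.00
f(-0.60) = 6.78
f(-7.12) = -1486.47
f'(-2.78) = 98.30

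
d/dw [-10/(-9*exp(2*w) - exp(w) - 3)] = (-180*exp(w) - 10)*exp(w)/(9*exp(2*w) + exp(w) + 3)^2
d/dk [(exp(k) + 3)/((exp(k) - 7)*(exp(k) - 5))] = (-exp(2*k) - 6*exp(k) + 71)*exp(k)/(exp(4*k) - 24*exp(3*k) + 214*exp(2*k) - 840*exp(k) + 1225)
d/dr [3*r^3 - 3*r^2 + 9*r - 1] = 9*r^2 - 6*r + 9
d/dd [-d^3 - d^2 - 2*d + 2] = -3*d^2 - 2*d - 2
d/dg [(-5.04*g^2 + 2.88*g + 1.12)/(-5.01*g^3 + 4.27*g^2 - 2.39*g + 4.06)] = (-25.2504*g^4 + 28.8576*g^3 + 16.5816*g^2 - 50.4896*g + 14.3696)/(25.1001*g^6 - 42.7854*g^5 + 42.1807*g^4 - 61.0918*g^3 + 40.3845*g^2 - 19.4068*g + 16.4836)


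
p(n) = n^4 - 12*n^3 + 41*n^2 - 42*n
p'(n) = 4*n^3 - 36*n^2 + 82*n - 42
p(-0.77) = 62.48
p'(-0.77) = -128.31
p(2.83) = 1.67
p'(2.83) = -7.60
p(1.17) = -10.36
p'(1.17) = 11.07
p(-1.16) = 124.43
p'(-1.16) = -191.81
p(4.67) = -48.52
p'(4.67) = -36.79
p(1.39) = -7.66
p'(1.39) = 13.17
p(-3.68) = 1491.23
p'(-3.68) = -1030.63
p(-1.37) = 168.87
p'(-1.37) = -232.19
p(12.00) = 5400.00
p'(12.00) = 2670.00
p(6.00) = -72.00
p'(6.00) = 18.00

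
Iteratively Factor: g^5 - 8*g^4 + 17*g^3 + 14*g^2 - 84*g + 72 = (g - 3)*(g^4 - 5*g^3 + 2*g^2 + 20*g - 24) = (g - 3)*(g - 2)*(g^3 - 3*g^2 - 4*g + 12) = (g - 3)^2*(g - 2)*(g^2 - 4) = (g - 3)^2*(g - 2)*(g + 2)*(g - 2)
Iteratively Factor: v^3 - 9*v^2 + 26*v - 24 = (v - 2)*(v^2 - 7*v + 12) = (v - 3)*(v - 2)*(v - 4)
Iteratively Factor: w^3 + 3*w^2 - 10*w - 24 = (w + 4)*(w^2 - w - 6) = (w - 3)*(w + 4)*(w + 2)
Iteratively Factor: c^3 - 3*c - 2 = (c + 1)*(c^2 - c - 2) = (c + 1)^2*(c - 2)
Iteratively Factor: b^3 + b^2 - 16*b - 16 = (b + 4)*(b^2 - 3*b - 4) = (b + 1)*(b + 4)*(b - 4)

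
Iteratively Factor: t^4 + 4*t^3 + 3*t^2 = (t + 1)*(t^3 + 3*t^2) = t*(t + 1)*(t^2 + 3*t) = t*(t + 1)*(t + 3)*(t)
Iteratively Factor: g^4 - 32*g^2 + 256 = (g + 4)*(g^3 - 4*g^2 - 16*g + 64) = (g - 4)*(g + 4)*(g^2 - 16) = (g - 4)^2*(g + 4)*(g + 4)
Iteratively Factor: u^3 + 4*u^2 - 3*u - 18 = (u + 3)*(u^2 + u - 6) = (u - 2)*(u + 3)*(u + 3)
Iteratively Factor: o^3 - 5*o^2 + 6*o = (o - 3)*(o^2 - 2*o) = (o - 3)*(o - 2)*(o)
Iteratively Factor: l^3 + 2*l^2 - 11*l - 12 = (l + 4)*(l^2 - 2*l - 3) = (l + 1)*(l + 4)*(l - 3)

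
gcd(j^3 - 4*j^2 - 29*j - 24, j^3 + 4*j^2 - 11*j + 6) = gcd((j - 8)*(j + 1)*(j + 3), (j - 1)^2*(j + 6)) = 1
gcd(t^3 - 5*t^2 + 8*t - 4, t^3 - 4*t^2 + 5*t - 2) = t^2 - 3*t + 2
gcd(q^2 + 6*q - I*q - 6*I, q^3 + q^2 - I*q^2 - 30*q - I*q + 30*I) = q^2 + q*(6 - I) - 6*I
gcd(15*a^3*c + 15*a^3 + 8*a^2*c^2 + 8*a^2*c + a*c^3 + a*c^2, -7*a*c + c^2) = 1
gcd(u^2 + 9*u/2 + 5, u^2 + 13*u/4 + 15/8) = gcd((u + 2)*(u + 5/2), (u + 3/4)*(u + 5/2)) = u + 5/2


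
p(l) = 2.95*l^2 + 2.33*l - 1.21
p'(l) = 5.9*l + 2.33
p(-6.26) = 99.81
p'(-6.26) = -34.60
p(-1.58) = 2.47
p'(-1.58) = -6.99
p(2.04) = 15.82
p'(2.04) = 14.37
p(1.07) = 4.66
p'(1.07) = 8.64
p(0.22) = -0.55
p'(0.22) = 3.63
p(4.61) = 72.22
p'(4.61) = 29.53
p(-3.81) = 32.74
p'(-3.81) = -20.15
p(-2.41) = 10.31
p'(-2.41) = -11.89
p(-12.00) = 395.63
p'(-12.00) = -68.47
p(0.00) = -1.21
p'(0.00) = 2.33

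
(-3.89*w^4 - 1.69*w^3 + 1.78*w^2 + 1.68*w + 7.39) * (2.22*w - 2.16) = -8.6358*w^5 + 4.6506*w^4 + 7.602*w^3 - 0.1152*w^2 + 12.777*w - 15.9624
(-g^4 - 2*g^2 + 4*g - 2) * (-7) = 7*g^4 + 14*g^2 - 28*g + 14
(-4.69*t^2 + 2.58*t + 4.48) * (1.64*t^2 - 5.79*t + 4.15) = -7.6916*t^4 + 31.3863*t^3 - 27.0545*t^2 - 15.2322*t + 18.592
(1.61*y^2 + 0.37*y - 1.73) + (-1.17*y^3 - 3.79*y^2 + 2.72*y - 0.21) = -1.17*y^3 - 2.18*y^2 + 3.09*y - 1.94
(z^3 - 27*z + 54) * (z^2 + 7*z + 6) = z^5 + 7*z^4 - 21*z^3 - 135*z^2 + 216*z + 324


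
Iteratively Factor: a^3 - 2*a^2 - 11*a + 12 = (a - 1)*(a^2 - a - 12) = (a - 1)*(a + 3)*(a - 4)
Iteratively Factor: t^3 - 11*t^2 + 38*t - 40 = (t - 4)*(t^2 - 7*t + 10) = (t - 4)*(t - 2)*(t - 5)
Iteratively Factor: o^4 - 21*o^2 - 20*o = (o)*(o^3 - 21*o - 20) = o*(o + 4)*(o^2 - 4*o - 5) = o*(o + 1)*(o + 4)*(o - 5)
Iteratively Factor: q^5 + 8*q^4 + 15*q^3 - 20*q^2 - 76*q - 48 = (q + 4)*(q^4 + 4*q^3 - q^2 - 16*q - 12) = (q + 2)*(q + 4)*(q^3 + 2*q^2 - 5*q - 6) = (q + 2)*(q + 3)*(q + 4)*(q^2 - q - 2) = (q - 2)*(q + 2)*(q + 3)*(q + 4)*(q + 1)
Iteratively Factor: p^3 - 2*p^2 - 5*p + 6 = (p + 2)*(p^2 - 4*p + 3) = (p - 3)*(p + 2)*(p - 1)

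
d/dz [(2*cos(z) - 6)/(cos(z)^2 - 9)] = 2*sin(z)/(cos(z) + 3)^2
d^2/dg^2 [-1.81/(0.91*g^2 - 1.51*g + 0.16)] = (2.997722*g^2 - 4.974242*g - 1.81*(1.82*g - 1.51)*(3.64*g - 3.02) + 0.527072)/(0.91*g^2 - 1.51*g + 0.16)^3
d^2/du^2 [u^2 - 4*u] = 2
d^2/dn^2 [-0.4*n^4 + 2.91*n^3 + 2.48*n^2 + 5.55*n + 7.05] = -4.8*n^2 + 17.46*n + 4.96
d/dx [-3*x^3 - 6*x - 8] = -9*x^2 - 6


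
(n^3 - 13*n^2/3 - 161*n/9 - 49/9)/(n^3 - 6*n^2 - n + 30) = (9*n^3 - 39*n^2 - 161*n - 49)/(9*(n^3 - 6*n^2 - n + 30))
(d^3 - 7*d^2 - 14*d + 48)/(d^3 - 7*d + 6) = (d - 8)/(d - 1)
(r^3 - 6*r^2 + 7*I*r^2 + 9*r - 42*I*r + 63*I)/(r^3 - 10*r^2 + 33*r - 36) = (r + 7*I)/(r - 4)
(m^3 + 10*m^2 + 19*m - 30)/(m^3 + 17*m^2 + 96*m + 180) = (m - 1)/(m + 6)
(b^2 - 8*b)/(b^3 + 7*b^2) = (b - 8)/(b*(b + 7))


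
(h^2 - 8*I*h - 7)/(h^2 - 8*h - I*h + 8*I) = (h - 7*I)/(h - 8)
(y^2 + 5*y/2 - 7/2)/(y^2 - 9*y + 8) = (y + 7/2)/(y - 8)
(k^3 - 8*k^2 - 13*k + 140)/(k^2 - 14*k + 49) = (k^2 - k - 20)/(k - 7)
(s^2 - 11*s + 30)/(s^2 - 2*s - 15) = (s - 6)/(s + 3)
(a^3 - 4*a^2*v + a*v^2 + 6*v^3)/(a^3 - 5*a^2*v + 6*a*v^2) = (a + v)/a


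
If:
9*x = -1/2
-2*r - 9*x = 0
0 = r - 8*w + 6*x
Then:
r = 1/4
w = -1/96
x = -1/18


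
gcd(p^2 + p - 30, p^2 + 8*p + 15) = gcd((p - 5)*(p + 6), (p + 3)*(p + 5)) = 1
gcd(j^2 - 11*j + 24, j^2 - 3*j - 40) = j - 8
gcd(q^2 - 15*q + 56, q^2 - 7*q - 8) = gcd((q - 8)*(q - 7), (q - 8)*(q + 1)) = q - 8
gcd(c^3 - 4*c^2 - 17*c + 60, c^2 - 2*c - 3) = c - 3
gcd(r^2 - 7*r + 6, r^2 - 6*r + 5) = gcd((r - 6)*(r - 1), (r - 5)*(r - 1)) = r - 1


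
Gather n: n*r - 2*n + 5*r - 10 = n*(r - 2) + 5*r - 10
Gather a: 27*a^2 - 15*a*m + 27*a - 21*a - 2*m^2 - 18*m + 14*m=27*a^2 + a*(6 - 15*m) - 2*m^2 - 4*m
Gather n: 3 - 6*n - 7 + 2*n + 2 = -4*n - 2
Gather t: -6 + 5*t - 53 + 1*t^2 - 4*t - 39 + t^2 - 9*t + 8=2*t^2 - 8*t - 90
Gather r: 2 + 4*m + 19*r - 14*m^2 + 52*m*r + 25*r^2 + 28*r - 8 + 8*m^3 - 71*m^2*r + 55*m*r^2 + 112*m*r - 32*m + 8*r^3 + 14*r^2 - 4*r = 8*m^3 - 14*m^2 - 28*m + 8*r^3 + r^2*(55*m + 39) + r*(-71*m^2 + 164*m + 43) - 6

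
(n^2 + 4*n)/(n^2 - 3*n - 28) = n/(n - 7)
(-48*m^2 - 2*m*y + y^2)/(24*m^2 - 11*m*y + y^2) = (6*m + y)/(-3*m + y)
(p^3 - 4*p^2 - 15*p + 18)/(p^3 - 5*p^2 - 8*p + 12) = (p + 3)/(p + 2)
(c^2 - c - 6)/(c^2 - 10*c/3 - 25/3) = 3*(-c^2 + c + 6)/(-3*c^2 + 10*c + 25)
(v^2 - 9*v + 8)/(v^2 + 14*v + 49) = (v^2 - 9*v + 8)/(v^2 + 14*v + 49)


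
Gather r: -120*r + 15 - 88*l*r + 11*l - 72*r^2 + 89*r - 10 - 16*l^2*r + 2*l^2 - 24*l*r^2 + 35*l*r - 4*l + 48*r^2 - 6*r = 2*l^2 + 7*l + r^2*(-24*l - 24) + r*(-16*l^2 - 53*l - 37) + 5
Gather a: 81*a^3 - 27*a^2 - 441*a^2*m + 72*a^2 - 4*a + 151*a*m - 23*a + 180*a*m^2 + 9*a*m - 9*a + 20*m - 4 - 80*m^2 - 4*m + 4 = 81*a^3 + a^2*(45 - 441*m) + a*(180*m^2 + 160*m - 36) - 80*m^2 + 16*m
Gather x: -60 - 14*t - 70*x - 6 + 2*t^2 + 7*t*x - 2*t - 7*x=2*t^2 - 16*t + x*(7*t - 77) - 66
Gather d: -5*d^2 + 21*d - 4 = -5*d^2 + 21*d - 4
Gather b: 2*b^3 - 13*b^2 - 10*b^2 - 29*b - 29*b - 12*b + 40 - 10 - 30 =2*b^3 - 23*b^2 - 70*b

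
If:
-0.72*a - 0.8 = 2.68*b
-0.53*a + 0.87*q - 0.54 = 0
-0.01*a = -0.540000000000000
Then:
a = 54.00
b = -14.81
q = 33.52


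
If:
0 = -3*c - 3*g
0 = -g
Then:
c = 0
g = 0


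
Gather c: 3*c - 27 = 3*c - 27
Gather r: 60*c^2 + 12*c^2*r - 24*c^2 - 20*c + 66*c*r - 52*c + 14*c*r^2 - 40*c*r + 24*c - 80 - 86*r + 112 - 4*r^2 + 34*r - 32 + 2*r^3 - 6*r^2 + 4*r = 36*c^2 - 48*c + 2*r^3 + r^2*(14*c - 10) + r*(12*c^2 + 26*c - 48)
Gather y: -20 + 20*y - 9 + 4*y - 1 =24*y - 30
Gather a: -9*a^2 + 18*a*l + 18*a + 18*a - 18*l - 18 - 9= -9*a^2 + a*(18*l + 36) - 18*l - 27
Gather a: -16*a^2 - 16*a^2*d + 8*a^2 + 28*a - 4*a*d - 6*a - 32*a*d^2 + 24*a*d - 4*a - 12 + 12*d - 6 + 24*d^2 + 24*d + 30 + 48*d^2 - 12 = a^2*(-16*d - 8) + a*(-32*d^2 + 20*d + 18) + 72*d^2 + 36*d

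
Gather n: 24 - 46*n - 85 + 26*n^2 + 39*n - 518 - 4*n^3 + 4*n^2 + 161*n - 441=-4*n^3 + 30*n^2 + 154*n - 1020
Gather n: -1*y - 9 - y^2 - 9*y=-y^2 - 10*y - 9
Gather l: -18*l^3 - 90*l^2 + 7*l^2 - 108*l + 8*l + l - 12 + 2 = -18*l^3 - 83*l^2 - 99*l - 10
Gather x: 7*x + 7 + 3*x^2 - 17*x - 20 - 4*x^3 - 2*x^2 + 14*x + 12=-4*x^3 + x^2 + 4*x - 1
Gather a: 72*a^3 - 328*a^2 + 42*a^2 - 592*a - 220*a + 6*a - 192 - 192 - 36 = 72*a^3 - 286*a^2 - 806*a - 420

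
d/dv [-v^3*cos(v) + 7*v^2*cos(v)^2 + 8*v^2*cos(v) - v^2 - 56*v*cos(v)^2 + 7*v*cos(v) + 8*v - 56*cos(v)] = v^3*sin(v) - 8*v^2*sin(v) - 7*v^2*sin(2*v) - 3*v^2*cos(v) - 7*v*sin(v) + 56*v*sin(2*v) + 14*v*cos(v)^2 + 16*v*cos(v) - 2*v + 56*sin(v) - 56*cos(v)^2 + 7*cos(v) + 8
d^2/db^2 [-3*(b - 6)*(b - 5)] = -6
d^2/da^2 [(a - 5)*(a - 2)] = 2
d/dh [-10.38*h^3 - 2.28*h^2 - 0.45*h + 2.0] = -31.14*h^2 - 4.56*h - 0.45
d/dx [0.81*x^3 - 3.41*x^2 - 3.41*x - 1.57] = 2.43*x^2 - 6.82*x - 3.41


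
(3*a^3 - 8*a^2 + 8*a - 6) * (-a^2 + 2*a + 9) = -3*a^5 + 14*a^4 + 3*a^3 - 50*a^2 + 60*a - 54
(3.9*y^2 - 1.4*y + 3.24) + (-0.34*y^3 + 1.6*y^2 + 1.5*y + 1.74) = -0.34*y^3 + 5.5*y^2 + 0.1*y + 4.98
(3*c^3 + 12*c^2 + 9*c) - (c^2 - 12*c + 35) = 3*c^3 + 11*c^2 + 21*c - 35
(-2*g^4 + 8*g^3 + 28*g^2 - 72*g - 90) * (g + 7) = -2*g^5 - 6*g^4 + 84*g^3 + 124*g^2 - 594*g - 630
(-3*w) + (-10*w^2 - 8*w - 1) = -10*w^2 - 11*w - 1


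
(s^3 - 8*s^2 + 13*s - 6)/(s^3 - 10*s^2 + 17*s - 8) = (s - 6)/(s - 8)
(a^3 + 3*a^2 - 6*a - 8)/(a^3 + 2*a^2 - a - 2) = (a^2 + 2*a - 8)/(a^2 + a - 2)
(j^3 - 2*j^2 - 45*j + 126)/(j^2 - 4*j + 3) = (j^2 + j - 42)/(j - 1)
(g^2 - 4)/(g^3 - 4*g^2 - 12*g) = (g - 2)/(g*(g - 6))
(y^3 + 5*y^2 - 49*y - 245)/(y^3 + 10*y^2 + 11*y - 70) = (y - 7)/(y - 2)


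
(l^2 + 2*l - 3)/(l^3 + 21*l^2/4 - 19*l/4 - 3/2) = 4*(l + 3)/(4*l^2 + 25*l + 6)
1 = 1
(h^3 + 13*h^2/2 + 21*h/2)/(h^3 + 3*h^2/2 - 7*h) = (h + 3)/(h - 2)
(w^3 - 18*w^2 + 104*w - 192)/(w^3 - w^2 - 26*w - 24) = (w^2 - 12*w + 32)/(w^2 + 5*w + 4)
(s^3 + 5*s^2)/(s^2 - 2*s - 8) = s^2*(s + 5)/(s^2 - 2*s - 8)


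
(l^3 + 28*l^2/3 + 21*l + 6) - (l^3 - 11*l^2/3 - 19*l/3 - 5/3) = 13*l^2 + 82*l/3 + 23/3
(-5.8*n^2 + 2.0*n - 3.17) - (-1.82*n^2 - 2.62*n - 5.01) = -3.98*n^2 + 4.62*n + 1.84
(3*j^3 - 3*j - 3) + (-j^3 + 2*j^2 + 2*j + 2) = 2*j^3 + 2*j^2 - j - 1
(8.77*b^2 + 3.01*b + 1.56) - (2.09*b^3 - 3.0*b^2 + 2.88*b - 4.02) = -2.09*b^3 + 11.77*b^2 + 0.13*b + 5.58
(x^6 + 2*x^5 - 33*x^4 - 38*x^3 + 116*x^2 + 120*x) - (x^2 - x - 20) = x^6 + 2*x^5 - 33*x^4 - 38*x^3 + 115*x^2 + 121*x + 20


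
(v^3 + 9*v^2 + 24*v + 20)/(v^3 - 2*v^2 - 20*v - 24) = (v + 5)/(v - 6)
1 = 1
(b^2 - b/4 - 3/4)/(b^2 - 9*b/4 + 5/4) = (4*b + 3)/(4*b - 5)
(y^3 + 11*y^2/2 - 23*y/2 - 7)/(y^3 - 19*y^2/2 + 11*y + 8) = (y + 7)/(y - 8)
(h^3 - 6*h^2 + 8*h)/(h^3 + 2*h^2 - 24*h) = (h - 2)/(h + 6)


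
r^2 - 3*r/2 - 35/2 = (r - 5)*(r + 7/2)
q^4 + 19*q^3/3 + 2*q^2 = q^2*(q + 1/3)*(q + 6)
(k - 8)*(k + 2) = k^2 - 6*k - 16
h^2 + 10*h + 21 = (h + 3)*(h + 7)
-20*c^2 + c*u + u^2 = (-4*c + u)*(5*c + u)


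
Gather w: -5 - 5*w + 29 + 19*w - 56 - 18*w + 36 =4 - 4*w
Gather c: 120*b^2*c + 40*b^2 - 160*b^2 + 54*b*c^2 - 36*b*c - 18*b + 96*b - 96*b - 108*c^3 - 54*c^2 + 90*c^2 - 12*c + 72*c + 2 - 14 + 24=-120*b^2 - 18*b - 108*c^3 + c^2*(54*b + 36) + c*(120*b^2 - 36*b + 60) + 12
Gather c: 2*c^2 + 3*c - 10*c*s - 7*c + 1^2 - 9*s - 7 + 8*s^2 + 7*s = 2*c^2 + c*(-10*s - 4) + 8*s^2 - 2*s - 6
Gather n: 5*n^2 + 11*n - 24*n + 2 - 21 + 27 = 5*n^2 - 13*n + 8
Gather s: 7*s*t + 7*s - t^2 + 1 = s*(7*t + 7) - t^2 + 1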